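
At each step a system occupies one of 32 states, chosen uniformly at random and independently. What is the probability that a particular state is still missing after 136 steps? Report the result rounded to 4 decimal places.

0.0133

On each step the fixed state fails to appear with probability 31/32.
P(still missing after 136) = (31/32)^136 = 0.01333.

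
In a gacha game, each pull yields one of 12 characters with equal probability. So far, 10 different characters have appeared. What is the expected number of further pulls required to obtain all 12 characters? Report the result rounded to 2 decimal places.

From k distinct to k+1 distinct takes on average 12/(12-k) pulls.
Sum over k = 10,...,11: E = 12/2 + 12/1 = 18.000.

18.00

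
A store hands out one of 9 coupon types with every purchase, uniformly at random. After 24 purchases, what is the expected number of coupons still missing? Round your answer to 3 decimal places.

0.533

For each coupon, P(unseen after 24) = (8/9)^24 = 0.0592.
By linearity of expectation, E[unseen] = 9·(8/9)^24 = 0.5328.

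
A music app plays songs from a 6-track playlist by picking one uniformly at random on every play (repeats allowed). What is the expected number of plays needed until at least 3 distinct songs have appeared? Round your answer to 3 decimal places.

3.700

With k distinct songs already seen, the next new one arrives after an expected 6/(6-k) plays.
Sum over k = 0,...,2: E = 6/6 + 6/5 + 6/4 = 3.7000.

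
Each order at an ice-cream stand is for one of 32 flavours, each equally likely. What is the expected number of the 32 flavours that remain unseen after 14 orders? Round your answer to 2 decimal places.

20.52

For each flavour, P(unseen after 14) = (31/32)^14 = 0.641.
By linearity of expectation, E[unseen] = 32·(31/32)^14 = 20.517.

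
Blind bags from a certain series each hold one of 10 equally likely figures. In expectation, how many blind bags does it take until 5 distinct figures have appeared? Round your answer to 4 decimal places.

With k distinct figures already seen, the next new one arrives after an expected 10/(10-k) blind bags.
Sum over k = 0,...,4: E = 10/10 + 10/9 + 10/8 + 10/7 + 10/6 = 6.45635.

6.4563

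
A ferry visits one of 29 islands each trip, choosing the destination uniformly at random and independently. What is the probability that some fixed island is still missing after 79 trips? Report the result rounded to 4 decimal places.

0.0625

Each trip misses the fixed island with probability (29-1)/29 = 28/29, independently.
P(still missing after 79) = (28/29)^79 = 0.06252.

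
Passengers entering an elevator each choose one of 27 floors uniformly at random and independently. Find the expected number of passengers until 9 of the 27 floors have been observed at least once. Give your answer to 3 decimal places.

With k distinct floors already seen, the next new one arrives after an expected 27/(27-k) passengers.
Sum over k = 0,...,8: E = 27/27 + 27/26 + 27/25 + ... + 27/20 + 27/19 = 10.7014.

10.701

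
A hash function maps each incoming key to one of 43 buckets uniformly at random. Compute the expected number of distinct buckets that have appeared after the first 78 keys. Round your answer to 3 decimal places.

36.139

For each bucket, P(seen in 78 keys) = 1 - (42/43)^78 = 0.8404.
By linearity of expectation, E[distinct seen] = 43·(1 - (42/43)^78) = 36.1392.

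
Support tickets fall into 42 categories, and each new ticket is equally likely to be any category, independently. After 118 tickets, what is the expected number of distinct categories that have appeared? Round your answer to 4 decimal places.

39.5547

For each category, P(seen in 118 tickets) = 1 - (41/42)^118 = 0.94178.
By linearity of expectation, E[distinct seen] = 42·(1 - (41/42)^118) = 39.55472.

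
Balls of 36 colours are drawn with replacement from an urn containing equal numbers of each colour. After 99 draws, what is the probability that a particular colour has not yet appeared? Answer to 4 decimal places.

On each draw the fixed colour fails to appear with probability 35/36.
P(still missing after 99) = (35/36)^99 = 0.06149.

0.0615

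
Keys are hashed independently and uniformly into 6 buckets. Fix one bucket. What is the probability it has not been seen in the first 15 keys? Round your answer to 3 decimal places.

0.065

On each key the fixed bucket fails to appear with probability 5/6.
P(still missing after 15) = (5/6)^15 = 0.0649.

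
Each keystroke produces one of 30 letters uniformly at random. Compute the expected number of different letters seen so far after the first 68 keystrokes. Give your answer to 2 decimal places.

27.01

For each letter, P(seen in 68 keystrokes) = 1 - (29/30)^68 = 0.900.
By linearity of expectation, E[distinct seen] = 30·(1 - (29/30)^68) = 27.008.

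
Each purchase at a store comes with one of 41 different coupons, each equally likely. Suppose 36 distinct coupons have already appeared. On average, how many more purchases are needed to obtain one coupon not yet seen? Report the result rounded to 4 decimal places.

Each purchase yields a new coupon with probability (41-36)/41 = 5/41, so the wait is geometric with mean 41/5.
E = 41/5 = 8.20000.

8.2000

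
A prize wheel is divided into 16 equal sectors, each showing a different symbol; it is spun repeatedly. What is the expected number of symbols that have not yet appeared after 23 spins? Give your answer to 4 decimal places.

For each symbol, P(unseen after 23) = (15/16)^23 = 0.22664.
By linearity of expectation, E[unseen] = 16·(15/16)^23 = 3.62626.

3.6263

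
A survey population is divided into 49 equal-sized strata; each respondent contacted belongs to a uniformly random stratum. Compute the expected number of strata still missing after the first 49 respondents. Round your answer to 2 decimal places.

17.84

For each stratum, P(unseen after 49) = (48/49)^49 = 0.364.
By linearity of expectation, E[unseen] = 49·(48/49)^49 = 17.841.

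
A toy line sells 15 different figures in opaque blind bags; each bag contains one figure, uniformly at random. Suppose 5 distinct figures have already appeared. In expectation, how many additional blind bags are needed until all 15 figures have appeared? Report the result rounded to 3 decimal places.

From k distinct to k+1 distinct takes on average 15/(15-k) blind bags.
Sum over k = 5,...,14: E = 15/10 + 15/9 + 15/8 + ... + 15/2 + 15/1 = 43.9345.

43.935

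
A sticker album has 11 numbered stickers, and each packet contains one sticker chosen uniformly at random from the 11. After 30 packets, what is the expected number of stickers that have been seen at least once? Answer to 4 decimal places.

10.3696

For each sticker, P(seen in 30 packets) = 1 - (10/11)^30 = 0.94269.
By linearity of expectation, E[distinct seen] = 11·(1 - (10/11)^30) = 10.36961.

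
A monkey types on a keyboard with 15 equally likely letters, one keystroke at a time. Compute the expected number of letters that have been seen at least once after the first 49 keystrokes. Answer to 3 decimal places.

For each letter, P(seen in 49 keystrokes) = 1 - (14/15)^49 = 0.9660.
By linearity of expectation, E[distinct seen] = 15·(1 - (14/15)^49) = 14.4896.

14.490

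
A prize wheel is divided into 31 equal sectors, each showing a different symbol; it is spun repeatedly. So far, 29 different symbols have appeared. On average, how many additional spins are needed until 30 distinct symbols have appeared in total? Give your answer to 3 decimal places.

15.500

The wait to go from k to k+1 distinct symbols is geometric with mean 31/(31-k).
Only the k = 29 term is needed: E = 31/2 = 15.5000.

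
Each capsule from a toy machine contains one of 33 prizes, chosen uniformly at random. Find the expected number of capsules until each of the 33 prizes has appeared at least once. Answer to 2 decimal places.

134.93

Split into phases: going from k distinct to k+1 distinct takes on average 33/(33-k) capsules.
E[T] = 33/33 + 33/32 + 33/31 + ... + 33/2 + 33/1 = 33·H_{33}.
H_{33} = 4.089, so E[T] = 134.930.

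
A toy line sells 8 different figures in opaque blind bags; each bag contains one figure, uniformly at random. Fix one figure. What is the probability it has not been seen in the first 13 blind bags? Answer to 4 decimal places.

0.1762

Each blind bag misses the fixed figure with probability (8-1)/8 = 7/8, independently.
P(still missing after 13) = (7/8)^13 = 0.17624.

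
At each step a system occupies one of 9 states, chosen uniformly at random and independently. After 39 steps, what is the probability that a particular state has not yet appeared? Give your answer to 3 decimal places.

0.010

On each step the fixed state fails to appear with probability 8/9.
P(still missing after 39) = (8/9)^39 = 0.0101.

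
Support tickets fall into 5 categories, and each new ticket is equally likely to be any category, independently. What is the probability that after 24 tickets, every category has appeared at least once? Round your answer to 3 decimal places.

By inclusion–exclusion over which categories are missing,
P(all seen) = Σ_{j=0}^{5} (-1)^j C(5,j)((5-j)/5)^24
= 1.0000 - 0.0236 + 0.0000 - 0.0000 + 0.0000 - 0.0000
= 0.9764.

0.976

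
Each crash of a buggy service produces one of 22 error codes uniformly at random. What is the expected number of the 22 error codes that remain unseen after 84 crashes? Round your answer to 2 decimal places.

For each error code, P(unseen after 84) = (21/22)^84 = 0.020.
By linearity of expectation, E[unseen] = 22·(21/22)^84 = 0.442.

0.44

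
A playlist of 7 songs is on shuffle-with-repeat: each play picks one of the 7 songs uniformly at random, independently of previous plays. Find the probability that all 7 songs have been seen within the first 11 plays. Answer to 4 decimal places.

Let A_i be the event that song i is missing after 11 plays. By inclusion–exclusion on the A_i,
P(all seen) = Σ_{j=0}^{7} (-1)^j C(7,j)((7-j)/7)^11
= 1.00000 - 1.28435 + 0.51857 - 0.07424 + 0.00314 - 0.00002 + 0.00000 - 0.00000
= 0.16310.

0.1631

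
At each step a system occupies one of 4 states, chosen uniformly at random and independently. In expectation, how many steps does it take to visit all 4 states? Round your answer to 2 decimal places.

8.33

After k distinct states have appeared, the next step gives a new one with probability (4-k)/4, so the expected wait for the (k+1)-th is 4/(4-k).
E[T] = 4/4 + 4/3 + 4/2 + 4/1 = 4·H_{4}.
H_{4} = 2.083, so E[T] = 8.333.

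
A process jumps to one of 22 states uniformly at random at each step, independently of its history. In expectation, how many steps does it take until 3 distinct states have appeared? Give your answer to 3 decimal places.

3.148

Going from k to k+1 distinct takes a geometric number of steps with mean 22/(22-k).
Sum over k = 0,...,2: E = 22/22 + 22/21 + 22/20 = 3.1476.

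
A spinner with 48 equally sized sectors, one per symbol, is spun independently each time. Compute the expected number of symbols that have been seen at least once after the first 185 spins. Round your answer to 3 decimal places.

For each symbol, P(seen in 185 spins) = 1 - (47/48)^185 = 0.9797.
By linearity of expectation, E[distinct seen] = 48·(1 - (47/48)^185) = 47.0234.

47.023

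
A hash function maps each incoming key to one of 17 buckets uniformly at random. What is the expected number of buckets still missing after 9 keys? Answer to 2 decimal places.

For each bucket, P(unseen after 9) = (16/17)^9 = 0.579.
By linearity of expectation, E[unseen] = 17·(16/17)^9 = 9.851.

9.85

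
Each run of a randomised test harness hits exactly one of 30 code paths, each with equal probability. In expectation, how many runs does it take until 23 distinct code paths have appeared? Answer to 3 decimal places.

Going from k to k+1 distinct takes a geometric number of runs with mean 30/(30-k).
Sum over k = 0,...,22: E = 30/30 + 30/29 + 30/28 + ... + 30/9 + 30/8 = 42.0639.

42.064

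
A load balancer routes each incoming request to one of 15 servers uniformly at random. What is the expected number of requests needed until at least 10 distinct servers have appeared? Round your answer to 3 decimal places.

15.523

With k distinct servers already seen, the next new one arrives after an expected 15/(15-k) requests.
Sum over k = 0,...,9: E = 15/15 + 15/14 + 15/13 + ... + 15/7 + 15/6 = 15.5234.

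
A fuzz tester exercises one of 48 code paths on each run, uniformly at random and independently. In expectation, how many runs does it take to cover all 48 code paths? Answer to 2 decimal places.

214.02

After k distinct code paths have appeared, the next run gives a new one with probability (48-k)/48, so the expected wait for the (k+1)-th is 48/(48-k).
E[T] = 48/48 + 48/47 + 48/46 + ... + 48/2 + 48/1 = 48·H_{48}.
H_{48} = 4.459, so E[T] = 214.022.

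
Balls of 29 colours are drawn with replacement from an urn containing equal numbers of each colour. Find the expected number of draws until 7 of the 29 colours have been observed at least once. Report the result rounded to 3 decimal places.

7.854

With k distinct colours already seen, the next new one arrives after an expected 29/(29-k) draws.
Sum over k = 0,...,6: E = 29/29 + 29/28 + 29/27 + ... + 29/24 + 29/23 = 7.8544.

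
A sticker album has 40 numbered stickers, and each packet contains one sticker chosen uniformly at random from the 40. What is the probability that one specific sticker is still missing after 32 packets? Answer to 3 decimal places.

0.445

On each packet the fixed sticker fails to appear with probability 39/40.
P(still missing after 32) = (39/40)^32 = 0.4448.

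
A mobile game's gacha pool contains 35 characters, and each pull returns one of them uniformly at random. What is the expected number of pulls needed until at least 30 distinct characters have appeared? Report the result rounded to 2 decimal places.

65.22

Going from k to k+1 distinct takes a geometric number of pulls with mean 35/(35-k).
Sum over k = 0,...,29: E = 35/35 + 35/34 + 35/33 + ... + 35/7 + 35/6 = 65.221.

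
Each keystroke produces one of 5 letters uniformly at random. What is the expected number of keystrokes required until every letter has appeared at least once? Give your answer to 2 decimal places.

Split into phases: going from k distinct to k+1 distinct takes on average 5/(5-k) keystrokes.
E[T] = 5/5 + 5/4 + 5/3 + 5/2 + 5/1 = 5·H_{5}.
H_{5} = 2.283, so E[T] = 11.417.

11.42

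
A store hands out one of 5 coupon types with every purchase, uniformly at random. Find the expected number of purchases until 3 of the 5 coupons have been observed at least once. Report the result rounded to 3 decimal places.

3.917

Going from k to k+1 distinct takes a geometric number of purchases with mean 5/(5-k).
Sum over k = 0,...,2: E = 5/5 + 5/4 + 5/3 = 3.9167.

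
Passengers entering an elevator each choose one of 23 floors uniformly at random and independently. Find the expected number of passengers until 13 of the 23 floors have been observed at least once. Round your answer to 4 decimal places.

With k distinct floors already seen, the next new one arrives after an expected 23/(23-k) passengers.
Sum over k = 0,...,12: E = 23/23 + 23/22 + 23/21 + ... + 23/12 + 23/11 = 18.52243.

18.5224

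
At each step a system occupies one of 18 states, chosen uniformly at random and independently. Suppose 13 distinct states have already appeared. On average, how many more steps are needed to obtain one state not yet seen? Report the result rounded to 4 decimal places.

The number of steps until the next new state is geometric with success probability 5/18, so its mean is 18/5.
E = 18/5 = 3.60000.

3.6000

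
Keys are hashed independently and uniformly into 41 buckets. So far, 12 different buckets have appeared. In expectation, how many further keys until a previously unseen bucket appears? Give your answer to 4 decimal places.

1.4138

Each key yields a new bucket with probability (41-12)/41 = 29/41, so the wait is geometric with mean 41/29.
E = 41/29 = 1.41379.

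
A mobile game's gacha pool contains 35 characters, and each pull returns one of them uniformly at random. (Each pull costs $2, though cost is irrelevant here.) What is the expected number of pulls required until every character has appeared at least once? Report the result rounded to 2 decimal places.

145.14

The wait to go from k to k+1 distinct characters is geometric with mean 35/(35-k).
E[T] = 35/35 + 35/34 + 35/33 + ... + 35/2 + 35/1 = 35·H_{35}.
H_{35} = 4.147, so E[T] = 145.137.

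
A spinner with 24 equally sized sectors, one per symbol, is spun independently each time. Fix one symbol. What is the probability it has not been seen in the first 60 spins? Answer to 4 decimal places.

0.0778

On each spin the fixed symbol fails to appear with probability 23/24.
P(still missing after 60) = (23/24)^60 = 0.07780.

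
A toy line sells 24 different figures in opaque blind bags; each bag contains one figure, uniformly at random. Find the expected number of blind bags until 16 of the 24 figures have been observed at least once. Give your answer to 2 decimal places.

With k distinct figures already seen, the next new one arrives after an expected 24/(24-k) blind bags.
Sum over k = 0,...,15: E = 24/24 + 24/23 + 24/22 + ... + 24/10 + 24/9 = 25.394.

25.39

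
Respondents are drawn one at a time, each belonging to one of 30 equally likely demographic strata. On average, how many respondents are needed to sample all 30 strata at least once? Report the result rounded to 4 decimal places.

119.8496

After k distinct strata have appeared, the next respondent gives a new one with probability (30-k)/30, so the expected wait for the (k+1)-th is 30/(30-k).
E[T] = 30/30 + 30/29 + 30/28 + ... + 30/2 + 30/1 = 30·H_{30}.
H_{30} = 3.99499, so E[T] = 119.84961.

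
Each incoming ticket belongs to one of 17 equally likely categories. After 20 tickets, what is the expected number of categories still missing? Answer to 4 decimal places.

5.0567

For each category, P(unseen after 20) = (16/17)^20 = 0.29745.
By linearity of expectation, E[unseen] = 17·(16/17)^20 = 5.05673.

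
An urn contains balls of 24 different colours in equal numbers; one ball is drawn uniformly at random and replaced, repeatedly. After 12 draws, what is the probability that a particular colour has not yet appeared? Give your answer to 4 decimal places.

0.6001

On each draw the fixed colour fails to appear with probability 23/24.
P(still missing after 12) = (23/24)^12 = 0.60007.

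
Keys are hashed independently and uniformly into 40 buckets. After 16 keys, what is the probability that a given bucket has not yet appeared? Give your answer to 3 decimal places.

On each key the fixed bucket fails to appear with probability 39/40.
P(still missing after 16) = (39/40)^16 = 0.6669.

0.667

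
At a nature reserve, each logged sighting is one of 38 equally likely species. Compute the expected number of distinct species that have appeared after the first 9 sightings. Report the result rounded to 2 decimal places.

8.11

For each species, P(seen in 9 sightings) = 1 - (37/38)^9 = 0.213.
By linearity of expectation, E[distinct seen] = 38·(1 - (37/38)^9) = 8.109.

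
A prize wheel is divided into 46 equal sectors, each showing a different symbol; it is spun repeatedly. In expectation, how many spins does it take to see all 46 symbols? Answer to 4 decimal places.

After k distinct symbols have appeared, the next spin gives a new one with probability (46-k)/46, so the expected wait for the (k+1)-th is 46/(46-k).
E[T] = 46/46 + 46/45 + 46/44 + ... + 46/2 + 46/1 = 46·H_{46}.
H_{46} = 4.41669, so E[T] = 203.16761.

203.1676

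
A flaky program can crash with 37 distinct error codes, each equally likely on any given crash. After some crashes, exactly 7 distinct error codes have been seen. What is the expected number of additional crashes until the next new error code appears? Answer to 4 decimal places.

Each crash yields a new error code with probability (37-7)/37 = 30/37, so the wait is geometric with mean 37/30.
E = 37/30 = 1.23333.

1.2333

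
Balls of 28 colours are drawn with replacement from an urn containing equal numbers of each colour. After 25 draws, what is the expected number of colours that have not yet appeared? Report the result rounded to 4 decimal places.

For each colour, P(unseen after 25) = (27/28)^25 = 0.40285.
By linearity of expectation, E[unseen] = 28·(27/28)^25 = 11.27980.

11.2798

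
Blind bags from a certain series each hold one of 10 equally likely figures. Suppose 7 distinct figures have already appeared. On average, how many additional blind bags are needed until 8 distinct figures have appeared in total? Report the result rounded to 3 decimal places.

3.333

With k distinct figures already seen, the next new one takes an expected 10/(10-k) blind bags.
Only the k = 7 term is needed: E = 10/3 = 3.3333.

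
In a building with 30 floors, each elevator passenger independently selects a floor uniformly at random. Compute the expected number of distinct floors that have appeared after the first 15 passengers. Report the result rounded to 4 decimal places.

11.9585

For each floor, P(seen in 15 passengers) = 1 - (29/30)^15 = 0.39862.
By linearity of expectation, E[distinct seen] = 30·(1 - (29/30)^15) = 11.95851.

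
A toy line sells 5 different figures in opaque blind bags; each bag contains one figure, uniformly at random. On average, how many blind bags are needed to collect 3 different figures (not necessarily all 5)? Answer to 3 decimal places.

Going from k to k+1 distinct takes a geometric number of blind bags with mean 5/(5-k).
Sum over k = 0,...,2: E = 5/5 + 5/4 + 5/3 = 3.9167.

3.917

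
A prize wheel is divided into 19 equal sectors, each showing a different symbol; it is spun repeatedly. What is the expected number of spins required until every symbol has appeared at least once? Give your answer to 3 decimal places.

67.407

After k distinct symbols have appeared, the next spin gives a new one with probability (19-k)/19, so the expected wait for the (k+1)-th is 19/(19-k).
E[T] = 19/19 + 19/18 + 19/17 + ... + 19/2 + 19/1 = 19·H_{19}.
H_{19} = 3.5477, so E[T] = 67.4071.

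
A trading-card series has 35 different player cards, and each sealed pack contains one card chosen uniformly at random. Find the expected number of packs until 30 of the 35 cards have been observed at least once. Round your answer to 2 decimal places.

65.22

With k distinct cards already seen, the next new one arrives after an expected 35/(35-k) packs.
Sum over k = 0,...,29: E = 35/35 + 35/34 + 35/33 + ... + 35/7 + 35/6 = 65.221.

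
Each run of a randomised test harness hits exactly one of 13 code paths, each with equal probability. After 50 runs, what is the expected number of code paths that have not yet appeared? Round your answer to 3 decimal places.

For each code path, P(unseen after 50) = (12/13)^50 = 0.0183.
By linearity of expectation, E[unseen] = 13·(12/13)^50 = 0.2376.

0.238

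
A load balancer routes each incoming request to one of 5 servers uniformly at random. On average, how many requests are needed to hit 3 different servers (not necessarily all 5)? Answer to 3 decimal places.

Going from k to k+1 distinct takes a geometric number of requests with mean 5/(5-k).
Sum over k = 0,...,2: E = 5/5 + 5/4 + 5/3 = 3.9167.

3.917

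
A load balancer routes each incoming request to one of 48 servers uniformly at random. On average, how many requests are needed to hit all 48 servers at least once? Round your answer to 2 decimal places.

214.02

Split into phases: going from k distinct to k+1 distinct takes on average 48/(48-k) requests.
E[T] = 48/48 + 48/47 + 48/46 + ... + 48/2 + 48/1 = 48·H_{48}.
H_{48} = 4.459, so E[T] = 214.022.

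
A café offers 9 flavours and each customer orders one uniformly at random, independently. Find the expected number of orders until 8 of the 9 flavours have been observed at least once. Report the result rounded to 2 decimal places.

With k distinct flavours already seen, the next new one arrives after an expected 9/(9-k) orders.
Sum over k = 0,...,7: E = 9/9 + 9/8 + 9/7 + ... + 9/3 + 9/2 = 16.461.

16.46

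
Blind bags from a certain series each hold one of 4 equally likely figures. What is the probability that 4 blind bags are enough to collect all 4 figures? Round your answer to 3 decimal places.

Let A_i be the event that figure i is missing after 4 blind bags. By inclusion–exclusion on the A_i,
P(all seen) = Σ_{j=0}^{4} (-1)^j C(4,j)((4-j)/4)^4
= 1.0000 - 1.2656 + 0.3750 - 0.0156 + 0.0000
= 0.0938.

0.094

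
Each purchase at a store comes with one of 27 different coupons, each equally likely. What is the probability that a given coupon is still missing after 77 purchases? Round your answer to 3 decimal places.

0.055

On each purchase the fixed coupon fails to appear with probability 26/27.
P(still missing after 77) = (26/27)^77 = 0.0547.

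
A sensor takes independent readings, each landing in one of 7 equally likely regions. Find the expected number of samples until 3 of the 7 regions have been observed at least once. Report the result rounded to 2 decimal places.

With k distinct regions already seen, the next new one arrives after an expected 7/(7-k) samples.
Sum over k = 0,...,2: E = 7/7 + 7/6 + 7/5 = 3.567.

3.57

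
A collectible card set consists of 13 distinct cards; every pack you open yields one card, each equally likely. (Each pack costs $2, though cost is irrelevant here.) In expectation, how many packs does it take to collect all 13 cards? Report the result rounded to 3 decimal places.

41.342

The wait to go from k to k+1 distinct cards is geometric with mean 13/(13-k).
E[T] = 13/13 + 13/12 + 13/11 + ... + 13/2 + 13/1 = 13·H_{13}.
H_{13} = 3.1801, so E[T] = 41.3417.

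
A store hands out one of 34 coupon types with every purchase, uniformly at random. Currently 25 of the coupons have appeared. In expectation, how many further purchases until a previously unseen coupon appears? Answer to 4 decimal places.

The number of purchases until the next new coupon is geometric with success probability 9/34, so its mean is 34/9.
E = 34/9 = 3.77778.

3.7778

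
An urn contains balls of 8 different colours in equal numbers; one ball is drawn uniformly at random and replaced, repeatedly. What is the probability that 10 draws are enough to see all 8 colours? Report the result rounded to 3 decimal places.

By inclusion–exclusion over which colours are missing,
P(all seen) = Σ_{j=0}^{8} (-1)^j C(8,j)((8-j)/8)^10
= 1.0000 - 2.1046 + 1.5768 - 0.5093 + 0.0684 - 0.0031 + 0.0000 - 0.0000 + 0.0000
= 0.0282.

0.028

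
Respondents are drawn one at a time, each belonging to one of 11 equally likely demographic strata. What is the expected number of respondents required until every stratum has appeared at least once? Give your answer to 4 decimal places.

33.2187

After k distinct strata have appeared, the next respondent gives a new one with probability (11-k)/11, so the expected wait for the (k+1)-th is 11/(11-k).
E[T] = 11/11 + 11/10 + 11/9 + ... + 11/2 + 11/1 = 11·H_{11}.
H_{11} = 3.01988, so E[T] = 33.21865.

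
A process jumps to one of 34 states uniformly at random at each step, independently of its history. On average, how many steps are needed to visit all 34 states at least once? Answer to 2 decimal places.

140.02

Split into phases: going from k distinct to k+1 distinct takes on average 34/(34-k) steps.
E[T] = 34/34 + 34/33 + 34/32 + ... + 34/2 + 34/1 = 34·H_{34}.
H_{34} = 4.118, so E[T] = 140.019.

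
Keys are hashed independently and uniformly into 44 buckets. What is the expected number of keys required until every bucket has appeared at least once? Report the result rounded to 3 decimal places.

192.400

After k distinct buckets have appeared, the next key gives a new one with probability (44-k)/44, so the expected wait for the (k+1)-th is 44/(44-k).
E[T] = 44/44 + 44/43 + 44/42 + ... + 44/2 + 44/1 = 44·H_{44}.
H_{44} = 4.3727, so E[T] = 192.3999.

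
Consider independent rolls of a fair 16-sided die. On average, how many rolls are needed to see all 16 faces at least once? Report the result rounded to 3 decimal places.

54.092

The wait to go from k to k+1 distinct faces is geometric with mean 16/(16-k).
E[T] = 16/16 + 16/15 + 16/14 + ... + 16/2 + 16/1 = 16·H_{16}.
H_{16} = 3.3807, so E[T] = 54.0917.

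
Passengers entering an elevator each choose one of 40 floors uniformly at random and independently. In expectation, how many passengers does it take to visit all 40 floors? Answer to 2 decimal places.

171.14

Split into phases: going from k distinct to k+1 distinct takes on average 40/(40-k) passengers.
E[T] = 40/40 + 40/39 + 40/38 + ... + 40/2 + 40/1 = 40·H_{40}.
H_{40} = 4.279, so E[T] = 171.142.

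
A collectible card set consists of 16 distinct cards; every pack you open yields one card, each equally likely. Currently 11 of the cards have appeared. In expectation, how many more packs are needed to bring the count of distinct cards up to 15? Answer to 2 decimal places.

20.53

With k distinct cards already seen, the next new one takes an expected 16/(16-k) packs.
Sum over k = 11,...,14: E = 16/5 + 16/4 + 16/3 + 16/2 = 20.533.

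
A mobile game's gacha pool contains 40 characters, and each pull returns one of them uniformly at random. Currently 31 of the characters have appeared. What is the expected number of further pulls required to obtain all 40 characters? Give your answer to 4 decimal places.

The wait to go from k to k+1 distinct characters is geometric with mean 40/(40-k).
Sum over k = 31,...,39: E = 40/9 + 40/8 + 40/7 + ... + 40/2 + 40/1 = 113.15873.

113.1587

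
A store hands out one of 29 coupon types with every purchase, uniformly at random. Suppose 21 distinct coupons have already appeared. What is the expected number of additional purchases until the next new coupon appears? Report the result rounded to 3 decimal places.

Each purchase yields a new coupon with probability (29-21)/29 = 8/29, so the wait is geometric with mean 29/8.
E = 29/8 = 3.6250.

3.625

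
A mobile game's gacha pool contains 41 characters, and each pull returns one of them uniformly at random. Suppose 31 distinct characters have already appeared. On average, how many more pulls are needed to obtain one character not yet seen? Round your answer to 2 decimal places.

The number of pulls until the next new character is geometric with success probability 10/41, so its mean is 41/10.
E = 41/10 = 4.100.

4.10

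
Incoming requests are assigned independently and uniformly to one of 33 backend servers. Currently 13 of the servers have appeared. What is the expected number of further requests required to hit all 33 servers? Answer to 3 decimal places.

118.725

The wait to go from k to k+1 distinct servers is geometric with mean 33/(33-k).
Sum over k = 13,...,32: E = 33/20 + 33/19 + 33/18 + ... + 33/2 + 33/1 = 118.7254.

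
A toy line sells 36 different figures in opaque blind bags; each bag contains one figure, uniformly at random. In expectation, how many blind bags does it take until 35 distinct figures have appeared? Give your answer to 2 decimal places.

Going from k to k+1 distinct takes a geometric number of blind bags with mean 36/(36-k).
Sum over k = 0,...,34: E = 36/36 + 36/35 + 36/34 + ... + 36/3 + 36/2 = 114.284.

114.28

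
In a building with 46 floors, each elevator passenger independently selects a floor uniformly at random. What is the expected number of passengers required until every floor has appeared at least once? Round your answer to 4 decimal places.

Split into phases: going from k distinct to k+1 distinct takes on average 46/(46-k) passengers.
E[T] = 46/46 + 46/45 + 46/44 + ... + 46/2 + 46/1 = 46·H_{46}.
H_{46} = 4.41669, so E[T] = 203.16761.

203.1676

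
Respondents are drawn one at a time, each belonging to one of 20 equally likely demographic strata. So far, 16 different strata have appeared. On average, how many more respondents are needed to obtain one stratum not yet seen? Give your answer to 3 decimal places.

The number of respondents until the next new stratum is geometric with success probability 4/20, so its mean is 20/4.
E = 20/4 = 5.0000.

5.000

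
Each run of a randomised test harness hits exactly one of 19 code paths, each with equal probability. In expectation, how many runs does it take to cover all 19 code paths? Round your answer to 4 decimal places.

67.4071

Split into phases: going from k distinct to k+1 distinct takes on average 19/(19-k) runs.
E[T] = 19/19 + 19/18 + 19/17 + ... + 19/2 + 19/1 = 19·H_{19}.
H_{19} = 3.54774, so E[T] = 67.40705.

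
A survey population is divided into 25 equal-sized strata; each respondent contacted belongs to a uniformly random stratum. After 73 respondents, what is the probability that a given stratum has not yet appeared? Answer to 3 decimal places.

0.051

On each respondent the fixed stratum fails to appear with probability 24/25.
P(still missing after 73) = (24/25)^73 = 0.0508.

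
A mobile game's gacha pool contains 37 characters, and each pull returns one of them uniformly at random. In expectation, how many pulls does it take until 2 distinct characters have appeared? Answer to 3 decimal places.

2.028

With k distinct characters already seen, the next new one arrives after an expected 37/(37-k) pulls.
Sum over k = 0,...,1: E = 37/37 + 37/36 = 2.0278.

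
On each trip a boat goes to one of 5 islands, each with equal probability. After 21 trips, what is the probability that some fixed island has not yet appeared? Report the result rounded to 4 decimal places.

0.0092

On each trip the fixed island fails to appear with probability 4/5.
P(still missing after 21) = (4/5)^21 = 0.00922.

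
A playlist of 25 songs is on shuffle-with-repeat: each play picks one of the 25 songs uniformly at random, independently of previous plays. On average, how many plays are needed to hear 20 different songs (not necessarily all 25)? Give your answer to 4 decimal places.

38.3156

With k distinct songs already seen, the next new one arrives after an expected 25/(25-k) plays.
Sum over k = 0,...,19: E = 25/25 + 25/24 + 25/23 + ... + 25/7 + 25/6 = 38.31562.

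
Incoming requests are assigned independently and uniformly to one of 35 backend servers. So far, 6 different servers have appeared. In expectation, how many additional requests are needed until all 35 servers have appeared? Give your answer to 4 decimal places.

From k distinct to k+1 distinct takes on average 35/(35-k) requests.
Sum over k = 6,...,34: E = 35/29 + 35/28 + 35/27 + ... + 35/2 + 35/1 = 138.65788.

138.6579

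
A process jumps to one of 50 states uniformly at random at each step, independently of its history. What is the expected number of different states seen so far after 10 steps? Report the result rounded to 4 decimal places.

9.1464

For each state, P(seen in 10 steps) = 1 - (49/50)^10 = 0.18293.
By linearity of expectation, E[distinct seen] = 50·(1 - (49/50)^10) = 9.14636.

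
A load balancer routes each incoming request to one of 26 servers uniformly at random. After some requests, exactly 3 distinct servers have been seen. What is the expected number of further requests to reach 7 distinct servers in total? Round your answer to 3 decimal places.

The wait to go from k to k+1 distinct servers is geometric with mean 26/(26-k).
Sum over k = 3,...,6: E = 26/23 + 26/22 + 26/21 + 26/20 = 4.8503.

4.850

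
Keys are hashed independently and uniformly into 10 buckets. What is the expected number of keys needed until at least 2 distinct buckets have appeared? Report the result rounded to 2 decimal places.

2.11

With k distinct buckets already seen, the next new one arrives after an expected 10/(10-k) keys.
Sum over k = 0,...,1: E = 10/10 + 10/9 = 2.111.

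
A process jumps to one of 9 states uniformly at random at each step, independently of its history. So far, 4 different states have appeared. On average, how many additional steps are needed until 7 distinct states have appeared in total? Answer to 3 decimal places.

7.050

With k distinct states already seen, the next new one takes an expected 9/(9-k) steps.
Sum over k = 4,...,6: E = 9/5 + 9/4 + 9/3 = 7.0500.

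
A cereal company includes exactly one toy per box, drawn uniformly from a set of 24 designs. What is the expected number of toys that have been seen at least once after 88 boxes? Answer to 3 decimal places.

23.433

For each toy, P(seen in 88 boxes) = 1 - (23/24)^88 = 0.9764.
By linearity of expectation, E[distinct seen] = 24·(1 - (23/24)^88) = 23.4329.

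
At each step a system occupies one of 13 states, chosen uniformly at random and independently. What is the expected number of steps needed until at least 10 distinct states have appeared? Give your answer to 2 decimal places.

17.51

With k distinct states already seen, the next new one arrives after an expected 13/(13-k) steps.
Sum over k = 0,...,9: E = 13/13 + 13/12 + 13/11 + ... + 13/5 + 13/4 = 17.508.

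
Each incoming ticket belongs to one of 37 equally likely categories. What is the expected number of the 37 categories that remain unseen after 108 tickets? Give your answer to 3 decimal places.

For each category, P(unseen after 108) = (36/37)^108 = 0.0519.
By linearity of expectation, E[unseen] = 37·(36/37)^108 = 1.9190.

1.919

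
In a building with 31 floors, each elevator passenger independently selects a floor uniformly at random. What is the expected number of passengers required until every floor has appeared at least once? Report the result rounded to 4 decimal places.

The wait to go from k to k+1 distinct floors is geometric with mean 31/(31-k).
E[T] = 31/31 + 31/30 + 31/29 + ... + 31/2 + 31/1 = 31·H_{31}.
H_{31} = 4.02725, so E[T] = 124.84460.

124.8446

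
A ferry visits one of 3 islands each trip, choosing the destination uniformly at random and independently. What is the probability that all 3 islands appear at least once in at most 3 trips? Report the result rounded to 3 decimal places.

0.222

Let A_i be the event that island i is missing after 3 trips. By inclusion–exclusion on the A_i,
P(all seen) = Σ_{j=0}^{3} (-1)^j C(3,j)((3-j)/3)^3
= 1.0000 - 0.8889 + 0.1111 - 0.0000
= 0.2222.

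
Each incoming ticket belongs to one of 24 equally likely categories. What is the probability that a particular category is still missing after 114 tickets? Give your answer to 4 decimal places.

0.0078

Each ticket misses the fixed category with probability (24-1)/24 = 23/24, independently.
P(still missing after 114) = (23/24)^114 = 0.00781.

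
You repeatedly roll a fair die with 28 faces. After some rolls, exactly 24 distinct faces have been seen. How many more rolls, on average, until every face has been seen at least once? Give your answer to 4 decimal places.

From k distinct to k+1 distinct takes on average 28/(28-k) rolls.
Sum over k = 24,...,27: E = 28/4 + 28/3 + 28/2 + 28/1 = 58.33333.

58.3333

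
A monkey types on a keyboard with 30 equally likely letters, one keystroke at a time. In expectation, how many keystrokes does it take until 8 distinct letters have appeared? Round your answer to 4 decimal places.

9.1252

Going from k to k+1 distinct takes a geometric number of keystrokes with mean 30/(30-k).
Sum over k = 0,...,7: E = 30/30 + 30/29 + 30/28 + ... + 30/24 + 30/23 = 9.12522.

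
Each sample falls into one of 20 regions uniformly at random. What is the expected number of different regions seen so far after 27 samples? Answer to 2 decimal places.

For each region, P(seen in 27 samples) = 1 - (19/20)^27 = 0.750.
By linearity of expectation, E[distinct seen] = 20·(1 - (19/20)^27) = 14.993.

14.99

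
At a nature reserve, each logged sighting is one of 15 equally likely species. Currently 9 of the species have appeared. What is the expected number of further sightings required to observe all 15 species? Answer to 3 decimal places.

36.750

With k distinct species already seen, the next new one takes an expected 15/(15-k) sightings.
Sum over k = 9,...,14: E = 15/6 + 15/5 + 15/4 + 15/3 + 15/2 + 15/1 = 36.7500.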